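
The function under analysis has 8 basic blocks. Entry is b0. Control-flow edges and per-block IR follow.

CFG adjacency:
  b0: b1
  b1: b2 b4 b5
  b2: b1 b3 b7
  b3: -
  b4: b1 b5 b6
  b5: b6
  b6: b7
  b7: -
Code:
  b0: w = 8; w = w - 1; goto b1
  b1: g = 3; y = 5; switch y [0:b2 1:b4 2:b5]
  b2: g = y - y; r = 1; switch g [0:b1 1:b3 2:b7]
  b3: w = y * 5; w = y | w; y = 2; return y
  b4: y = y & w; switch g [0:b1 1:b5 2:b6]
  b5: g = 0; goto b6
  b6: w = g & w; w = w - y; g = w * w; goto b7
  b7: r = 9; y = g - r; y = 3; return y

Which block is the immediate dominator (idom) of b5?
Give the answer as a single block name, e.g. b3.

Answer: b1

Derivation:
idom tree: b1←b0 b2←b1 b3←b2 b4←b1 b5←b1 b6←b1 b7←b1
Join-block Dom:
  b1: preds {b0,b2,b4}: {b0} ∩ {b0,b1,b2} ∩ {b0,b1,b4} = {b0}; idom=b0
  b5: preds {b1,b4}: {b0,b1} ∩ {b0,b1,b4} = {b0,b1}; idom=b1
  b6: preds {b4,b5}: {b0,b1,b4} ∩ {b0,b1,b5} = {b0,b1}; idom=b1
  b7: preds {b2,b6}: {b0,b1,b2} ∩ {b0,b1,b6} = {b0,b1}; idom=b1

idom(b5) = b1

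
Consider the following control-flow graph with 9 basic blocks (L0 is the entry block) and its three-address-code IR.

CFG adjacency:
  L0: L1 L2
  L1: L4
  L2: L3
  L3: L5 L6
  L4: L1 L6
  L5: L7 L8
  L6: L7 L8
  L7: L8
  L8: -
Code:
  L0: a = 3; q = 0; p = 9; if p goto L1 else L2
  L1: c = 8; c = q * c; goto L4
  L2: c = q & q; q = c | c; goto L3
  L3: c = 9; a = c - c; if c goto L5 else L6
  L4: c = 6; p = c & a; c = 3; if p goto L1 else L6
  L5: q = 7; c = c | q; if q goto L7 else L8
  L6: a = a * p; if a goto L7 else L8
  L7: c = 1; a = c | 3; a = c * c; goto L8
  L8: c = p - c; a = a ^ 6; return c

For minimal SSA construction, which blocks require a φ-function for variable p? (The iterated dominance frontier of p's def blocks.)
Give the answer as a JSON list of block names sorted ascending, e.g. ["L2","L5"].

Answer: ["L1", "L6", "L7", "L8"]

Derivation:
idom tree: L1←L0 L2←L0 L3←L2 L4←L1 L5←L3 L6←L0 L7←L0 L8←L0
Dom∩ at merges:
  L1: preds {L0,L4}: {L0} ∩ {L0,L1,L4} = {L0}; idom=L0
  L6: preds {L3,L4}: {L0,L2,L3} ∩ {L0,L1,L4} = {L0}; idom=L0
  L7: preds {L5,L6}: {L0,L2,L3,L5} ∩ {L0,L6} = {L0}; idom=L0
  L8: preds {L5,L6,L7}: {L0,L2,L3,L5} ∩ {L0,L6} ∩ {L0,L7} = {L0}; idom=L0

Frontier:
  L1←L0: walk · to L0
  L1←L4: walk L4→L1 to L0
  L6←L3: walk L3→L2 to L0
  L6←L4: walk L4→L1 to L0
  L7←L5: walk L5→L3→L2 to L0
  L7←L6: walk L6 to L0
  L8←L5: walk L5→L3→L2 to L0
  L8←L6: walk L6 to L0
  L8←L7: walk L7 to L0
  L0: DF=∅
  L1: DF={L1,L6}
  L2: DF={L6,L7,L8}
  L3: DF={L6,L7,L8}
  L4: DF={L1,L6}
  L5: DF={L7,L8}
  L6: DF={L7,L8}
  L7: DF={L8}
  L8: DF=∅

φ for p: defs {L0,L4}
  DF⁺ = {L1,L6,L7,L8}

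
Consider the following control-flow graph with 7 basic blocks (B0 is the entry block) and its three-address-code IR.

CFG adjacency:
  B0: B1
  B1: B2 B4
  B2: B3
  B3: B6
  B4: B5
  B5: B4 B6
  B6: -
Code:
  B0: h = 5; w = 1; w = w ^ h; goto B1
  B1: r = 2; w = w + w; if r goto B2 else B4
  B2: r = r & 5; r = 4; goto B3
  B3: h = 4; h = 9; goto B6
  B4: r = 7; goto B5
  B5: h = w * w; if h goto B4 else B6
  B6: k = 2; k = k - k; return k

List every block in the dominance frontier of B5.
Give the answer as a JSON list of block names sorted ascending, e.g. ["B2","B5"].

Answer: ["B4", "B6"]

Analysis:
idom tree: B1←B0 B2←B1 B3←B2 B4←B1 B5←B4 B6←B1
Dom at joins:
  B4: preds {B1,B5}: {B0,B1} ∩ {B0,B1,B4,B5} = {B0,B1}; idom=B1
  B6: preds {B3,B5}: {B0,B1,B2,B3} ∩ {B0,B1,B4,B5} = {B0,B1}; idom=B1

Frontier:
  B4←B1: walk · to B1
  B4←B5: walk B5→B4 to B1
  B6←B3: walk B3→B2 to B1
  B6←B5: walk B5→B4 to B1
  B0 → ∅
  B1 → ∅
  B2 → {B6}
  B3 → {B6}
  B4 → {B4,B6}
  B5 → {B4,B6}
  B6 → ∅

DF(B5) = ["B4", "B6"]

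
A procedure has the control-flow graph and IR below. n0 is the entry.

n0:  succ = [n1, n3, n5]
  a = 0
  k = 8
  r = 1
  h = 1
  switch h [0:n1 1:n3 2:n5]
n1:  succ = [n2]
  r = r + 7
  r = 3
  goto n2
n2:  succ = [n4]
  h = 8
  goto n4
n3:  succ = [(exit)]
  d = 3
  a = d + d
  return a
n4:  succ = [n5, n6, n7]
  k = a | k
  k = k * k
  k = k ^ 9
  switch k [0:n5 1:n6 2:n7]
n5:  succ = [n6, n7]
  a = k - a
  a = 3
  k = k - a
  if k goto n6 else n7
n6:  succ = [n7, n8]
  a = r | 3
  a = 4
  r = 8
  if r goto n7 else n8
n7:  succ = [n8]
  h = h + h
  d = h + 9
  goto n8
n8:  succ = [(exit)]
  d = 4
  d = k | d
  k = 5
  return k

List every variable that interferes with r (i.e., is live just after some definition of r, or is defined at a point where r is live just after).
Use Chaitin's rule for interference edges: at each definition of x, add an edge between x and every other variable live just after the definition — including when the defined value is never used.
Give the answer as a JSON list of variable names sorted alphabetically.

Per-block:
  n0 def {a,h,k,r} use ∅
  n1 def {r} use {r}
  n2 def {h} use ∅
  n3 def {a,d} use ∅
  n4 def {k} use {a,k}
  n5 def {a,k} use {a,k}
  n6 def {a,r} use {r}
  n7 def {d,h} use {h}
  n8 def {d,k} use {k}

Liveness:
  n0 li=∅ lo={a,h,k,r}
  n1 li={a,k,r} lo={a,k,r}
  n2 li={a,k,r} lo={a,h,k,r}
  n3 li=∅ lo=∅
  n4 li={a,h,k,r} lo={a,h,k,r}
  n5 li={a,h,k,r} lo={h,k,r}
  n6 li={h,k,r} lo={h,k}
  n7 li={h,k} lo={k}
  n8 li={k} lo=∅

Interfere edges:
  a↔{h,k,r}
  d↔{k}
  h↔{a,k,r}
  k↔{a,d,h,r}
  r↔{a,h,k}

N(r) = ["a", "h", "k"]

Answer: ["a", "h", "k"]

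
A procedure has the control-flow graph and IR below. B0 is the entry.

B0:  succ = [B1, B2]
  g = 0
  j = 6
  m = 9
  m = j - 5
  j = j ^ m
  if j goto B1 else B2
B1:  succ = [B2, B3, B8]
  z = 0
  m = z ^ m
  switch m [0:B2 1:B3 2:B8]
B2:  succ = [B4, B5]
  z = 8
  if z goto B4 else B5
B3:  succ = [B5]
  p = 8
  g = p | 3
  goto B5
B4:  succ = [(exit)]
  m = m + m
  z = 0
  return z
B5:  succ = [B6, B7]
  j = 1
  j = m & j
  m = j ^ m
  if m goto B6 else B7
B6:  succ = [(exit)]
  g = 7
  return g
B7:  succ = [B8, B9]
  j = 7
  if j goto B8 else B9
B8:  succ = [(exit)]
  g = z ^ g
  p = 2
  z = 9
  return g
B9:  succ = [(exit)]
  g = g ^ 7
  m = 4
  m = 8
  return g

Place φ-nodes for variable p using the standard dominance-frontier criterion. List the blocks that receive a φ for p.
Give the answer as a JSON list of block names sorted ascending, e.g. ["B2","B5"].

idom tree: B1←B0 B2←B0 B3←B1 B4←B2 B5←B0 B6←B5 B7←B5 B8←B0 B9←B7
Dom at joins:
  B2: preds {B0,B1}: {B0} ∩ {B0,B1} = {B0}; idom=B0
  B5: preds {B2,B3}: {B0,B2} ∩ {B0,B1,B3} = {B0}; idom=B0
  B8: preds {B1,B7}: {B0,B1} ∩ {B0,B5,B7} = {B0}; idom=B0

Frontier:
  B2←B0: walk · to B0
  B2←B1: walk B1 to B0
  B5←B2: walk B2 to B0
  B5←B3: walk B3→B1 to B0
  B8←B1: walk B1 to B0
  B8←B7: walk B7→B5 to B0
  B0 → ∅
  B1 → {B2,B5,B8}
  B2 → {B5}
  B3 → {B5}
  B4 → ∅
  B5 → {B8}
  B6 → ∅
  B7 → {B8}
  B8 → ∅
  B9 → ∅

φ for p: defs {B3,B8}
  DF⁺ = {B5,B8}

Answer: ["B5", "B8"]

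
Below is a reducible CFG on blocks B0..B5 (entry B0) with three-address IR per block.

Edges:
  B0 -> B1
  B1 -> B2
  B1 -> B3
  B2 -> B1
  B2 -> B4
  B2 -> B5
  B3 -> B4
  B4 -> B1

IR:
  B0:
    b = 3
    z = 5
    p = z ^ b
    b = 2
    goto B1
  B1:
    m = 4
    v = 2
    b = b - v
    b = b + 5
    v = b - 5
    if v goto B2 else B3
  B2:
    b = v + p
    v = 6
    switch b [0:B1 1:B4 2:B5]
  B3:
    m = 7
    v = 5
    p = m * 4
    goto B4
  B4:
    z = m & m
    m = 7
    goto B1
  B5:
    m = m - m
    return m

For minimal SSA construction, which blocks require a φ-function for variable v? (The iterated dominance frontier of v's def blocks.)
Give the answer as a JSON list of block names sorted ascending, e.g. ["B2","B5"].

Answer: ["B1", "B4"]

Working:
idom tree: B1←B0 B2←B1 B3←B1 B4←B1 B5←B2
Join-block Dom:
  B1: preds {B0,B2,B4}: {B0} ∩ {B0,B1,B2} ∩ {B0,B1,B4} = {B0}; idom=B0
  B4: preds {B2,B3}: {B0,B1,B2} ∩ {B0,B1,B3} = {B0,B1}; idom=B1

Frontier:
  B1←B0: walk · to B0
  B1←B2: walk B2→B1 to B0
  B1←B4: walk B4→B1 to B0
  B4←B2: walk B2 to B1
  B4←B3: walk B3 to B1
  B0 → ∅
  B1 → {B1}
  B2 → {B1,B4}
  B3 → {B4}
  B4 → {B1}
  B5 → ∅

φ for v: defs {B1,B2,B3}
  DF⁺ = {B1,B4}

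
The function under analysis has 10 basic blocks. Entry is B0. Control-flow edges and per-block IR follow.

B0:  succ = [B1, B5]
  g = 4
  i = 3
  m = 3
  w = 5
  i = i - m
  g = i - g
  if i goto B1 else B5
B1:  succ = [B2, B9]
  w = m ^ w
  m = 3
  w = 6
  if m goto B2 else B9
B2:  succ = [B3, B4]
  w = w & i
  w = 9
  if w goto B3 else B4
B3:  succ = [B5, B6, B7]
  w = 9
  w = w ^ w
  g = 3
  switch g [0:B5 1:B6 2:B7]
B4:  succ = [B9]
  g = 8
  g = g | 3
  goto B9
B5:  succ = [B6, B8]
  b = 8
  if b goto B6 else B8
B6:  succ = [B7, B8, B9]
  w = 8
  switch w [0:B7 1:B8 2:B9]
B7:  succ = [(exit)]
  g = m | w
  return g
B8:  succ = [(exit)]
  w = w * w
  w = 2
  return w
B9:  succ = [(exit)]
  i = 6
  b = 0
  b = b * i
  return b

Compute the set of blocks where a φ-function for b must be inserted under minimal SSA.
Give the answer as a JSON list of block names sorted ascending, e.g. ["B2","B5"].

idom tree: B1←B0 B2←B1 B3←B2 B4←B2 B5←B0 B6←B0 B7←B0 B8←B0 B9←B0
Join-block Dom:
  B5: preds {B0,B3}: {B0} ∩ {B0,B1,B2,B3} = {B0}; idom=B0
  B6: preds {B3,B5}: {B0,B1,B2,B3} ∩ {B0,B5} = {B0}; idom=B0
  B7: preds {B3,B6}: {B0,B1,B2,B3} ∩ {B0,B6} = {B0}; idom=B0
  B8: preds {B5,B6}: {B0,B5} ∩ {B0,B6} = {B0}; idom=B0
  B9: preds {B1,B4,B6}: {B0,B1} ∩ {B0,B1,B2,B4} ∩ {B0,B6} = {B0}; idom=B0

DF walk-up:
  join B5 pred B0: · stop@B0
  join B5 pred B3: B3→B2→B1 stop@B0
  join B6 pred B3: B3→B2→B1 stop@B0
  join B6 pred B5: B5 stop@B0
  join B7 pred B3: B3→B2→B1 stop@B0
  join B7 pred B6: B6 stop@B0
  join B8 pred B5: B5 stop@B0
  join B8 pred B6: B6 stop@B0
  join B9 pred B1: B1 stop@B0
  join B9 pred B4: B4→B2→B1 stop@B0
  join B9 pred B6: B6 stop@B0
  B0 → ∅
  B1 → {B5,B6,B7,B9}
  B2 → {B5,B6,B7,B9}
  B3 → {B5,B6,B7}
  B4 → {B9}
  B5 → {B6,B8}
  B6 → {B7,B8,B9}
  B7 → ∅
  B8 → ∅
  B9 → ∅

φ for b: defs {B5,B9}
  DF⁺ = {B6,B7,B8,B9}

Answer: ["B6", "B7", "B8", "B9"]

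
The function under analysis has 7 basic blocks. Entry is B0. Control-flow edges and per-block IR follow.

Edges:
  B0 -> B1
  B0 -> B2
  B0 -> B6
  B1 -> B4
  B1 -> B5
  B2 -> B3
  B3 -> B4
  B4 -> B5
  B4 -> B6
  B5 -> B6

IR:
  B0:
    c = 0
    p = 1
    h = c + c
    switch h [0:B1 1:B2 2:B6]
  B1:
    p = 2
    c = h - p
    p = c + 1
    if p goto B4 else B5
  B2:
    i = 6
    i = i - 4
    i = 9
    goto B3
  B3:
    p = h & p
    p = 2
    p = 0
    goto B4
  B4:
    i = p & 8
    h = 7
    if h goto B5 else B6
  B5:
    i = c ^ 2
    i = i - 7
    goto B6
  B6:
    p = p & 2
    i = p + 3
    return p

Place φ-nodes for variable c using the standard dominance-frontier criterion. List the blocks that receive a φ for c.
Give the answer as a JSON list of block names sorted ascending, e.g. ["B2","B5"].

idom tree: B1←B0 B2←B0 B3←B2 B4←B0 B5←B0 B6←B0
Join-block Dom:
  B4: preds {B1,B3}: {B0,B1} ∩ {B0,B2,B3} = {B0}; idom=B0
  B5: preds {B1,B4}: {B0,B1} ∩ {B0,B4} = {B0}; idom=B0
  B6: preds {B0,B4,B5}: {B0} ∩ {B0,B4} ∩ {B0,B5} = {B0}; idom=B0

DF derivation:
  B4←B1: walk B1 to B0
  B4←B3: walk B3→B2 to B0
  B5←B1: walk B1 to B0
  B5←B4: walk B4 to B0
  B6←B0: walk · to B0
  B6←B4: walk B4 to B0
  B6←B5: walk B5 to B0
  DF(B0)=∅
  DF(B1)={B4,B5}
  DF(B2)={B4}
  DF(B3)={B4}
  DF(B4)={B5,B6}
  DF(B5)={B6}
  DF(B6)=∅

φ for c: defs {B0,B1}
  DF⁺ = {B4,B5,B6}

Answer: ["B4", "B5", "B6"]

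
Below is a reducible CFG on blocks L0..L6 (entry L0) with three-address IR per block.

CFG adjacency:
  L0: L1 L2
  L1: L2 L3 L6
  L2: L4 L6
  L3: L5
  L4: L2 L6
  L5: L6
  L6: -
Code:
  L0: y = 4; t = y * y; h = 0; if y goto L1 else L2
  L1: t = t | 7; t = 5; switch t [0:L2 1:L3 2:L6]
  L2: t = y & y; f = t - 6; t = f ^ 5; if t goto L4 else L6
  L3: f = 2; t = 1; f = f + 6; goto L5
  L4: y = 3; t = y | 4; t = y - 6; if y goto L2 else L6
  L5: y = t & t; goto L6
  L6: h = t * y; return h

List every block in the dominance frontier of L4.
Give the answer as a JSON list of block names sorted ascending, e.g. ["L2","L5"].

idom tree: L1←L0 L2←L0 L3←L1 L4←L2 L5←L3 L6←L0
Dom at joins:
  L2: preds {L0,L1,L4}: {L0} ∩ {L0,L1} ∩ {L0,L2,L4} = {L0}; idom=L0
  L6: preds {L1,L2,L4,L5}: {L0,L1} ∩ {L0,L2} ∩ {L0,L2,L4} ∩ {L0,L1,L3,L5} = {L0}; idom=L0

Frontier:
  L2←L0: walk · to L0
  L2←L1: walk L1 to L0
  L2←L4: walk L4→L2 to L0
  L6←L1: walk L1 to L0
  L6←L2: walk L2 to L0
  L6←L4: walk L4→L2 to L0
  L6←L5: walk L5→L3→L1 to L0
  L0: DF=∅
  L1: DF={L2,L6}
  L2: DF={L2,L6}
  L3: DF={L6}
  L4: DF={L2,L6}
  L5: DF={L6}
  L6: DF=∅

DF(L4) = ["L2", "L6"]

Answer: ["L2", "L6"]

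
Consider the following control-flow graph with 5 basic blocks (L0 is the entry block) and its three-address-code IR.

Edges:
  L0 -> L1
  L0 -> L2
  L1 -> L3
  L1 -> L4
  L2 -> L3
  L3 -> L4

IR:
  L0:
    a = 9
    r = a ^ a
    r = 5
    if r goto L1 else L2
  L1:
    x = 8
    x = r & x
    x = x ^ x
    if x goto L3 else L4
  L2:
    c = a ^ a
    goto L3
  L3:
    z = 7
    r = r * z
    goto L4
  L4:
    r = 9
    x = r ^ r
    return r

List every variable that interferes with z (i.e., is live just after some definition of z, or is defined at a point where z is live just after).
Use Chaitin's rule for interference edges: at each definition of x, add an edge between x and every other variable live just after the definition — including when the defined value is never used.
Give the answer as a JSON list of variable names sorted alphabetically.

Answer: ["r"]

Analysis:
Per-block:
  L0 def {a,r} use ∅
  L1 def {x} use {r}
  L2 def {c} use {a}
  L3 def {r,z} use {r}
  L4 def {r,x} use ∅

Liveness:
  live L0: ∅→{a,r}
  live L1: {r}→{r}
  live L2: {a,r}→{r}
  live L3: {r}→∅
  live L4: ∅→∅

Interfere edges:
  a — {r}
  c — {r}
  r — {a,c,x,z}
  x — {r}
  z — {r}

N(z) = ["r"]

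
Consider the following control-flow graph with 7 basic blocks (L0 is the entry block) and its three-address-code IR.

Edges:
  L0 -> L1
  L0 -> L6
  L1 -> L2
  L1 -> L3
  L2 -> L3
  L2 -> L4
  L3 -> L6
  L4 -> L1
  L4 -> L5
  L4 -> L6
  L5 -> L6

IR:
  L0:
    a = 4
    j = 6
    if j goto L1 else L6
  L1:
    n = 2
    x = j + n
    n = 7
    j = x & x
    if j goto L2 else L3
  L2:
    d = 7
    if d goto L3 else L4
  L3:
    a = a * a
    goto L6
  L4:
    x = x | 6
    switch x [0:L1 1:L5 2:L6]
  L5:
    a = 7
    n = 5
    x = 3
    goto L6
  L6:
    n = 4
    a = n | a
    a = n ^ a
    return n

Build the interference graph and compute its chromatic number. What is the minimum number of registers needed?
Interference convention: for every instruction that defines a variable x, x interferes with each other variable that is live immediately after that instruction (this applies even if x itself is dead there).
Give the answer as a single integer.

def/use:
  L0: def={a,j} ue=∅
  L1: def={j,n,x} ue={j}
  L2: def={d} ue=∅
  L3: def={a} ue={a}
  L4: def={x} ue={x}
  L5: def={a,n,x} ue=∅
  L6: def={a,n} ue={a}

Liveness:
  L0: in=∅ out={a,j}
  L1: in={a,j} out={a,j,x}
  L2: in={a,j,x} out={a,j,x}
  L3: in={a} out={a}
  L4: in={a,j,x} out={a,j}
  L5: in=∅ out={a}
  L6: in={a} out=∅

Conflict graph:
  a: {d,j,n,x}
  d: {a,j,x}
  j: {a,d,n,x}
  n: {a,j,x}
  x: {a,d,j,n}

Chromatic number:
  clique {a,d,j,x} ⇒ need ≥ 4
  4-colouring: r0={a}  r1={j}  r2={x}  r3={d,n}
  χ = 4

Answer: 4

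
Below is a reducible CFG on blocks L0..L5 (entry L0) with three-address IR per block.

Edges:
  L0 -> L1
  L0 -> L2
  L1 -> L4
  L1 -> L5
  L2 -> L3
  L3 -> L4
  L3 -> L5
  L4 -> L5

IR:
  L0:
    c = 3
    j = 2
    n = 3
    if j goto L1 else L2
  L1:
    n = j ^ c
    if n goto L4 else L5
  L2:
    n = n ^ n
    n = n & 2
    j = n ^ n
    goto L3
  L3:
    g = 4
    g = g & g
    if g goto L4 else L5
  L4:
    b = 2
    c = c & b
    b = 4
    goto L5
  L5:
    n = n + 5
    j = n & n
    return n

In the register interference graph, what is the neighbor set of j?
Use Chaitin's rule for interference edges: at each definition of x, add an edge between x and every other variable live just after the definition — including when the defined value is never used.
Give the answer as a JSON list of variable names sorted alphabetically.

Answer: ["c", "n"]

Working:
def/use:
  L0: def={c,j,n} ue=∅
  L1: def={n} ue={c,j}
  L2: def={j,n} ue={n}
  L3: def={g} ue=∅
  L4: def={b,c} ue={c}
  L5: def={j,n} ue={n}

Backward fixpoint:
  live L0: ∅→{c,j,n}
  live L1: {c,j}→{c,n}
  live L2: {c,n}→{c,n}
  live L3: {c,n}→{c,n}
  live L4: {c,n}→{n}
  live L5: {n}→∅

Conflict graph:
  b↔{c,n}
  c↔{b,g,j,n}
  g↔{c,n}
  j↔{c,n}
  n↔{b,c,g,j}

N(j) = ["c", "n"]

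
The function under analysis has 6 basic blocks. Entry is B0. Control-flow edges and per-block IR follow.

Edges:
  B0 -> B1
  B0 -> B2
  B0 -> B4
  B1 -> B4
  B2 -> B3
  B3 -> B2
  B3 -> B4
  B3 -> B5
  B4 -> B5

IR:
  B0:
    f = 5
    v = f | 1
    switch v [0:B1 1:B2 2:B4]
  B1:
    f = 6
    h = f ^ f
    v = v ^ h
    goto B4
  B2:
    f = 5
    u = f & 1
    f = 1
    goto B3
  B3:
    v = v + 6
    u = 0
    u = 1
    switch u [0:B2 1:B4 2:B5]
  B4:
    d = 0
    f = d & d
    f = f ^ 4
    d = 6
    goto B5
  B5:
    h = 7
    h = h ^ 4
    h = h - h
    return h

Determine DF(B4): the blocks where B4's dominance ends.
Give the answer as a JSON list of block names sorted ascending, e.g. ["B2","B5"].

Answer: ["B5"]

Working:
idom tree: B1←B0 B2←B0 B3←B2 B4←B0 B5←B0
Join-block Dom:
  B2: preds {B0,B3}: {B0} ∩ {B0,B2,B3} = {B0}; idom=B0
  B4: preds {B0,B1,B3}: {B0} ∩ {B0,B1} ∩ {B0,B2,B3} = {B0}; idom=B0
  B5: preds {B3,B4}: {B0,B2,B3} ∩ {B0,B4} = {B0}; idom=B0

DF walk-up:
  B2←B0: walk · to B0
  B2←B3: walk B3→B2 to B0
  B4←B0: walk · to B0
  B4←B1: walk B1 to B0
  B4←B3: walk B3→B2 to B0
  B5←B3: walk B3→B2 to B0
  B5←B4: walk B4 to B0
  B0: DF=∅
  B1: DF={B4}
  B2: DF={B2,B4,B5}
  B3: DF={B2,B4,B5}
  B4: DF={B5}
  B5: DF=∅

DF(B4) = ["B5"]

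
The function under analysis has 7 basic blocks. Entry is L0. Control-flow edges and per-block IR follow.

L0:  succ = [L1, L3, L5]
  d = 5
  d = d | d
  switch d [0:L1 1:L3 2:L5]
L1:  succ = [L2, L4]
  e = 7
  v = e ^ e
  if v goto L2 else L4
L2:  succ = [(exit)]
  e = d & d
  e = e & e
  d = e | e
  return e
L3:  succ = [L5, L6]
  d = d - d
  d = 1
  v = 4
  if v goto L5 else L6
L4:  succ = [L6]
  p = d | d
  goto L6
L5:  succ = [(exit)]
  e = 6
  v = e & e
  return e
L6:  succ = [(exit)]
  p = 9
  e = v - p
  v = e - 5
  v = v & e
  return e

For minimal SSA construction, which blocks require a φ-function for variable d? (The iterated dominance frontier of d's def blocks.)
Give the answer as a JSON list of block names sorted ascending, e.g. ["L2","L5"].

idom tree: L1←L0 L2←L1 L3←L0 L4←L1 L5←L0 L6←L0
Dom∩ at merges:
  L5: preds {L0,L3}: {L0} ∩ {L0,L3} = {L0}; idom=L0
  L6: preds {L3,L4}: {L0,L3} ∩ {L0,L1,L4} = {L0}; idom=L0

DF walk-up:
  join L5 pred L0: · stop@L0
  join L5 pred L3: L3 stop@L0
  join L6 pred L3: L3 stop@L0
  join L6 pred L4: L4→L1 stop@L0
  DF(L0)=∅
  DF(L1)={L6}
  DF(L2)=∅
  DF(L3)={L5,L6}
  DF(L4)={L6}
  DF(L5)=∅
  DF(L6)=∅

φ for d: defs {L0,L2,L3}
  DF⁺ = {L5,L6}

Answer: ["L5", "L6"]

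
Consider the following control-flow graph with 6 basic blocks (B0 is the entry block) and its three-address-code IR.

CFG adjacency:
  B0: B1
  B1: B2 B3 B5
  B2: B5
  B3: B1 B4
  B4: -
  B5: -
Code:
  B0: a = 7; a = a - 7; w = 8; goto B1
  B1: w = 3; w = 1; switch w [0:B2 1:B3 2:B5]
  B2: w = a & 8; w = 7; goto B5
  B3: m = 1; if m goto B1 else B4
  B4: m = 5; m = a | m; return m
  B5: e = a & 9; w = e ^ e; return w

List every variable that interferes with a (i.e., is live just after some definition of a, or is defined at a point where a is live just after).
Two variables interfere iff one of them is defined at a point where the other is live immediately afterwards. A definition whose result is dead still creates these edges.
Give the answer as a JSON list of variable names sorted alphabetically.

def/use:
  B0: def={a,w} ue=∅
  B1: def={w} ue=∅
  B2: def={w} ue={a}
  B3: def={m} ue=∅
  B4: def={m} ue={a}
  B5: def={e,w} ue={a}

Live sets:
  B0 li=∅ lo={a}
  B1 li={a} lo={a}
  B2 li={a} lo={a}
  B3 li={a} lo={a}
  B4 li={a} lo=∅
  B5 li={a} lo=∅

Interfere edges:
  a↔{m,w}
  e↔∅
  m↔{a}
  w↔{a}

N(a) = ["m", "w"]

Answer: ["m", "w"]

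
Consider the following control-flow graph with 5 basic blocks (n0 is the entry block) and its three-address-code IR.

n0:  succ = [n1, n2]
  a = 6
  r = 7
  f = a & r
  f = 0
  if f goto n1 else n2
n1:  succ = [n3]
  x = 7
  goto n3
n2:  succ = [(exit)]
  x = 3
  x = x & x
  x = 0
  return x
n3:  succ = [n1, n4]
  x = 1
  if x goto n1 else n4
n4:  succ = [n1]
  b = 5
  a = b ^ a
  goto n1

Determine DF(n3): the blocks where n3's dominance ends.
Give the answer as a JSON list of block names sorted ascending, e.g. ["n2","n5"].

idom tree: n1←n0 n2←n0 n3←n1 n4←n3
Dom at joins:
  n1: preds {n0,n3,n4}: {n0} ∩ {n0,n1,n3} ∩ {n0,n1,n3,n4} = {n0}; idom=n0

DF walk-up:
  n1←n0: walk · to n0
  n1←n3: walk n3→n1 to n0
  n1←n4: walk n4→n3→n1 to n0
  n0: DF=∅
  n1: DF={n1}
  n2: DF=∅
  n3: DF={n1}
  n4: DF={n1}

DF(n3) = ["n1"]

Answer: ["n1"]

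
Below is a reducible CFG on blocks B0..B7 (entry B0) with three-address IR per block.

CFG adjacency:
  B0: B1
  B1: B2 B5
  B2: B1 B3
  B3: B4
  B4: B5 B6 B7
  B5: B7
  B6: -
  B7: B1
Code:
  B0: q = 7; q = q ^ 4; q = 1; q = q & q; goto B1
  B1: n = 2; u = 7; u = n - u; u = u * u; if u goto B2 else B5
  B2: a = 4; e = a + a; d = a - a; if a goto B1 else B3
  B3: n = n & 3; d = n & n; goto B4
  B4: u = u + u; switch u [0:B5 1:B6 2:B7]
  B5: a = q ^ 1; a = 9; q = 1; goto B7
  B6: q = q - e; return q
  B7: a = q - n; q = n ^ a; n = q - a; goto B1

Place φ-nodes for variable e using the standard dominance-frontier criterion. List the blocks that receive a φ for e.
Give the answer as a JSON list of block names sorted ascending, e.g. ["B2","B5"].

Answer: ["B1", "B5", "B7"]

Analysis:
idom tree: B1←B0 B2←B1 B3←B2 B4←B3 B5←B1 B6←B4 B7←B1
Join-block Dom:
  B1: preds {B0,B2,B7}: {B0} ∩ {B0,B1,B2} ∩ {B0,B1,B7} = {B0}; idom=B0
  B5: preds {B1,B4}: {B0,B1} ∩ {B0,B1,B2,B3,B4} = {B0,B1}; idom=B1
  B7: preds {B4,B5}: {B0,B1,B2,B3,B4} ∩ {B0,B1,B5} = {B0,B1}; idom=B1

DF derivation:
  B1←B0: walk · to B0
  B1←B2: walk B2→B1 to B0
  B1←B7: walk B7→B1 to B0
  B5←B1: walk · to B1
  B5←B4: walk B4→B3→B2 to B1
  B7←B4: walk B4→B3→B2 to B1
  B7←B5: walk B5 to B1
  DF(B0)=∅
  DF(B1)={B1}
  DF(B2)={B1,B5,B7}
  DF(B3)={B5,B7}
  DF(B4)={B5,B7}
  DF(B5)={B7}
  DF(B6)=∅
  DF(B7)={B1}

φ for e: defs {B2}
  DF⁺ = {B1,B5,B7}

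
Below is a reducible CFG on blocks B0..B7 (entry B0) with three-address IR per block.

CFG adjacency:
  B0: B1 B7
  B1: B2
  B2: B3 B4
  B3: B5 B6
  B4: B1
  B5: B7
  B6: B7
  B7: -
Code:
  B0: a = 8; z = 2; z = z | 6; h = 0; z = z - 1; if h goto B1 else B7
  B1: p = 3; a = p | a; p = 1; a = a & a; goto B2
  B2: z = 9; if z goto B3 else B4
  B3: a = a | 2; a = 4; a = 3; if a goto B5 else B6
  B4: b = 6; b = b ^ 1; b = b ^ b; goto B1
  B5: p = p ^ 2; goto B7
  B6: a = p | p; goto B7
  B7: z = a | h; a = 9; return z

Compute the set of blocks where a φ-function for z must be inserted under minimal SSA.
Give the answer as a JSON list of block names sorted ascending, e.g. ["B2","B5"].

idom tree: B1←B0 B2←B1 B3←B2 B4←B2 B5←B3 B6←B3 B7←B0
Join-block Dom:
  B1: preds {B0,B4}: {B0} ∩ {B0,B1,B2,B4} = {B0}; idom=B0
  B7: preds {B0,B5,B6}: {B0} ∩ {B0,B1,B2,B3,B5} ∩ {B0,B1,B2,B3,B6} = {B0}; idom=B0

DF walk-up:
  B1←B0: walk · to B0
  B1←B4: walk B4→B2→B1 to B0
  B7←B0: walk · to B0
  B7←B5: walk B5→B3→B2→B1 to B0
  B7←B6: walk B6→B3→B2→B1 to B0
  DF(B0)=∅
  DF(B1)={B1,B7}
  DF(B2)={B1,B7}
  DF(B3)={B7}
  DF(B4)={B1}
  DF(B5)={B7}
  DF(B6)={B7}
  DF(B7)=∅

φ for z: defs {B0,B2,B7}
  DF⁺ = {B1,B7}

Answer: ["B1", "B7"]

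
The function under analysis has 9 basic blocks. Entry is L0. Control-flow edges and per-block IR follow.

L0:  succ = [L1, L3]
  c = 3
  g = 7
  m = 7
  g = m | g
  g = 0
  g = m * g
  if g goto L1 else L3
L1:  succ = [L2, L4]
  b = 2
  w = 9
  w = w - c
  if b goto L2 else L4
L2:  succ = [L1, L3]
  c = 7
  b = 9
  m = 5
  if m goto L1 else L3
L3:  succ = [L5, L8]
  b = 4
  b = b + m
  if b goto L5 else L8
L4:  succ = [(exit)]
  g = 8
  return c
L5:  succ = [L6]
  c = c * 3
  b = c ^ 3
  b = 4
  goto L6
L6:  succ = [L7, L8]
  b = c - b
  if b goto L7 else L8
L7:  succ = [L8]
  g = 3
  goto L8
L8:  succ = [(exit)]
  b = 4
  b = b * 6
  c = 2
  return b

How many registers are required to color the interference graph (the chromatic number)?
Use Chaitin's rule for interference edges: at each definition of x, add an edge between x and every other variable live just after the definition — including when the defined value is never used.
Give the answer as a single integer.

Answer: 3

Derivation:
def/use:
  L0: {c,g,m} / ∅
  L1: {b,w} / {c}
  L2: {b,c,m} / ∅
  L3: {b} / {m}
  L4: {g} / {c}
  L5: {b,c} / {c}
  L6: {b} / {b,c}
  L7: {g} / ∅
  L8: {b,c} / ∅

Backward fixpoint:
  live L0: ∅→{c,m}
  live L1: {c}→{c}
  live L2: ∅→{c,m}
  live L3: {c,m}→{c}
  live L4: {c}→∅
  live L5: {c}→{b,c}
  live L6: {b,c}→∅
  live L7: ∅→∅
  live L8: ∅→∅

Interference:
  b — {c,m,w}
  c — {b,g,m,w}
  g — {c,m}
  m — {b,c,g}
  w — {b,c}

Registers:
  lower bound: {b,c,m} mutually conflict ⇒ χ ≥ 3
  assign b→c1 c→c0 g→c1 m→c2 w→c2 — no edge inside a register ⇒ χ ≤ 3
  χ = 3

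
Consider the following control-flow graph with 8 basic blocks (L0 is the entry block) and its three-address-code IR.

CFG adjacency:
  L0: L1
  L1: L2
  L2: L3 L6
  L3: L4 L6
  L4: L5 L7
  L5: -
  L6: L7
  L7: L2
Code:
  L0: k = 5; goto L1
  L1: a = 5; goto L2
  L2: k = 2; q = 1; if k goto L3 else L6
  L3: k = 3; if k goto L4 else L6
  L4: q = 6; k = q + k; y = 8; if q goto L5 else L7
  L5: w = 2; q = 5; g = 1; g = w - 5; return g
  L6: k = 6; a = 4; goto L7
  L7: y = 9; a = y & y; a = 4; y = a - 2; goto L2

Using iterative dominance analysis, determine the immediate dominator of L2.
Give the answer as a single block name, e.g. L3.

Answer: L1

Analysis:
idom tree: L1←L0 L2←L1 L3←L2 L4←L3 L5←L4 L6←L2 L7←L2
Dom at joins:
  L2: preds {L1,L7}: {L0,L1} ∩ {L0,L1,L2,L7} = {L0,L1}; idom=L1
  L6: preds {L2,L3}: {L0,L1,L2} ∩ {L0,L1,L2,L3} = {L0,L1,L2}; idom=L2
  L7: preds {L4,L6}: {L0,L1,L2,L3,L4} ∩ {L0,L1,L2,L6} = {L0,L1,L2}; idom=L2

idom(L2) = L1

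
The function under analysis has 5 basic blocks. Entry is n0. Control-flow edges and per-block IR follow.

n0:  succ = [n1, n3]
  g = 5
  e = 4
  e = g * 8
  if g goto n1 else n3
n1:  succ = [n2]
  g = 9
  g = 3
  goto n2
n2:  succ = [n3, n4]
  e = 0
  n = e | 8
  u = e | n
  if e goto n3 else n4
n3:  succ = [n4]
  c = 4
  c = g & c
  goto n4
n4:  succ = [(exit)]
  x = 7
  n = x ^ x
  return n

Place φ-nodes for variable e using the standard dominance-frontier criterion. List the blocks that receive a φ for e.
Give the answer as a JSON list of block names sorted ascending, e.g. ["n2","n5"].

Answer: ["n3", "n4"]

Working:
idom tree: n1←n0 n2←n1 n3←n0 n4←n0
Dom at joins:
  n3: preds {n0,n2}: {n0} ∩ {n0,n1,n2} = {n0}; idom=n0
  n4: preds {n2,n3}: {n0,n1,n2} ∩ {n0,n3} = {n0}; idom=n0

Frontier:
  join n3 pred n0: · stop@n0
  join n3 pred n2: n2→n1 stop@n0
  join n4 pred n2: n2→n1 stop@n0
  join n4 pred n3: n3 stop@n0
  n0 → ∅
  n1 → {n3,n4}
  n2 → {n3,n4}
  n3 → {n4}
  n4 → ∅

φ for e: defs {n0,n2}
  DF⁺ = {n3,n4}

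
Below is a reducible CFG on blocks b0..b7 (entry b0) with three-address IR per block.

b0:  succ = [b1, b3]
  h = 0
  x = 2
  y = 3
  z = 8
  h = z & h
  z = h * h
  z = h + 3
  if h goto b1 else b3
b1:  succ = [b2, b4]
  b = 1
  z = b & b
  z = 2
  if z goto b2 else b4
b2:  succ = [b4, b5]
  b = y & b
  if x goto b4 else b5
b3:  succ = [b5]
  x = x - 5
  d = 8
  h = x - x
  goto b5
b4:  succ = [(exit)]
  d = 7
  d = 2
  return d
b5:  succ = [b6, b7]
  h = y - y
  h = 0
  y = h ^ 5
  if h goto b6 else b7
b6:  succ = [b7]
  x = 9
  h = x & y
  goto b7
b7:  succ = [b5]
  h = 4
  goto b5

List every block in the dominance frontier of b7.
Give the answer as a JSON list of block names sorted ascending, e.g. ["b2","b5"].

idom tree: b1←b0 b2←b1 b3←b0 b4←b1 b5←b0 b6←b5 b7←b5
Dom∩ at merges:
  b4: preds {b1,b2}: {b0,b1} ∩ {b0,b1,b2} = {b0,b1}; idom=b1
  b5: preds {b2,b3,b7}: {b0,b1,b2} ∩ {b0,b3} ∩ {b0,b5,b7} = {b0}; idom=b0
  b7: preds {b5,b6}: {b0,b5} ∩ {b0,b5,b6} = {b0,b5}; idom=b5

Frontier:
  join b4 pred b1: · stop@b1
  join b4 pred b2: b2 stop@b1
  join b5 pred b2: b2→b1 stop@b0
  join b5 pred b3: b3 stop@b0
  join b5 pred b7: b7→b5 stop@b0
  join b7 pred b5: · stop@b5
  join b7 pred b6: b6 stop@b5
  DF(b0)=∅
  DF(b1)={b5}
  DF(b2)={b4,b5}
  DF(b3)={b5}
  DF(b4)=∅
  DF(b5)={b5}
  DF(b6)={b7}
  DF(b7)={b5}

DF(b7) = ["b5"]

Answer: ["b5"]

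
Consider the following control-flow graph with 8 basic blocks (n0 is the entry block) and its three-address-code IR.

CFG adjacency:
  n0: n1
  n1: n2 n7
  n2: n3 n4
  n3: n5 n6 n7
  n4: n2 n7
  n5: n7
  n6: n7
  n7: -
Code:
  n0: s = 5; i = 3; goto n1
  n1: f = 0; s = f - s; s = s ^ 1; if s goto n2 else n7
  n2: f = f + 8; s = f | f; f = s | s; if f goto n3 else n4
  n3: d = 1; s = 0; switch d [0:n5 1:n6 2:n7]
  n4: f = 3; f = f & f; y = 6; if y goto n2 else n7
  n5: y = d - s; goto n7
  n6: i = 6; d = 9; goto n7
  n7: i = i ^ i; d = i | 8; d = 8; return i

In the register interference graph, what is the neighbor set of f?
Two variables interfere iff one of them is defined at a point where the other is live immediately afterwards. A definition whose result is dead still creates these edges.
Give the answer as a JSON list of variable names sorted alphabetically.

Per-block:
  n0: {i,s} / ∅
  n1: {f,s} / {s}
  n2: {f,s} / {f}
  n3: {d,s} / ∅
  n4: {f,y} / ∅
  n5: {y} / {d,s}
  n6: {d,i} / ∅
  n7: {d,i} / {i}

Liveness:
  live n0: ∅→{i,s}
  live n1: {i,s}→{f,i}
  live n2: {f,i}→{i}
  live n3: {i}→{d,i,s}
  live n4: {i}→{f,i}
  live n5: {d,i,s}→{i}
  live n6: ∅→{i}
  live n7: {i}→∅

Interfere edges:
  d: {i,s}
  f: {i,s,y}
  i: {d,f,s,y}
  s: {d,f,i}
  y: {f,i}

N(f) = ["i", "s", "y"]

Answer: ["i", "s", "y"]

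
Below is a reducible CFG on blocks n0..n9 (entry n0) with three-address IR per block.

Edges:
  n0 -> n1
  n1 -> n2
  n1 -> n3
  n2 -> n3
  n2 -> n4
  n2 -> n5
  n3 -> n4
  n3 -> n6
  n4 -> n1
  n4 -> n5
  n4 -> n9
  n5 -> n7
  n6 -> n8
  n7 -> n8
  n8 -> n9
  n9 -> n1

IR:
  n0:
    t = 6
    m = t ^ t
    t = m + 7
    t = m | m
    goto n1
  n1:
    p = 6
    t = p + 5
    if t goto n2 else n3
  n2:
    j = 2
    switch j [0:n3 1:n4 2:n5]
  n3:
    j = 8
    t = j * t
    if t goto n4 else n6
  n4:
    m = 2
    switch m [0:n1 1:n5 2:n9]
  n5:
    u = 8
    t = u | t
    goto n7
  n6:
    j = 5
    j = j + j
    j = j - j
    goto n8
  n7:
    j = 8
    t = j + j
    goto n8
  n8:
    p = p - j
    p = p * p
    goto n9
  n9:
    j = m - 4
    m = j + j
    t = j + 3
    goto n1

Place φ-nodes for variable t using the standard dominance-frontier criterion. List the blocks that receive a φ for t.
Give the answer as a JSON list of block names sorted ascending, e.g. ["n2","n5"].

idom tree: n1←n0 n2←n1 n3←n1 n4←n1 n5←n1 n6←n3 n7←n5 n8←n1 n9←n1
Dom at joins:
  n1: preds {n0,n4,n9}: {n0} ∩ {n0,n1,n4} ∩ {n0,n1,n9} = {n0}; idom=n0
  n3: preds {n1,n2}: {n0,n1} ∩ {n0,n1,n2} = {n0,n1}; idom=n1
  n4: preds {n2,n3}: {n0,n1,n2} ∩ {n0,n1,n3} = {n0,n1}; idom=n1
  n5: preds {n2,n4}: {n0,n1,n2} ∩ {n0,n1,n4} = {n0,n1}; idom=n1
  n8: preds {n6,n7}: {n0,n1,n3,n6} ∩ {n0,n1,n5,n7} = {n0,n1}; idom=n1
  n9: preds {n4,n8}: {n0,n1,n4} ∩ {n0,n1,n8} = {n0,n1}; idom=n1

DF derivation:
  n1←n0: walk · to n0
  n1←n4: walk n4→n1 to n0
  n1←n9: walk n9→n1 to n0
  n3←n1: walk · to n1
  n3←n2: walk n2 to n1
  n4←n2: walk n2 to n1
  n4←n3: walk n3 to n1
  n5←n2: walk n2 to n1
  n5←n4: walk n4 to n1
  n8←n6: walk n6→n3 to n1
  n8←n7: walk n7→n5 to n1
  n9←n4: walk n4 to n1
  n9←n8: walk n8 to n1
  DF(n0)=∅
  DF(n1)={n1}
  DF(n2)={n3,n4,n5}
  DF(n3)={n4,n8}
  DF(n4)={n1,n5,n9}
  DF(n5)={n8}
  DF(n6)={n8}
  DF(n7)={n8}
  DF(n8)={n9}
  DF(n9)={n1}

φ for t: defs {n0,n1,n3,n5,n7,n9}
  DF⁺ = {n1,n4,n5,n8,n9}

Answer: ["n1", "n4", "n5", "n8", "n9"]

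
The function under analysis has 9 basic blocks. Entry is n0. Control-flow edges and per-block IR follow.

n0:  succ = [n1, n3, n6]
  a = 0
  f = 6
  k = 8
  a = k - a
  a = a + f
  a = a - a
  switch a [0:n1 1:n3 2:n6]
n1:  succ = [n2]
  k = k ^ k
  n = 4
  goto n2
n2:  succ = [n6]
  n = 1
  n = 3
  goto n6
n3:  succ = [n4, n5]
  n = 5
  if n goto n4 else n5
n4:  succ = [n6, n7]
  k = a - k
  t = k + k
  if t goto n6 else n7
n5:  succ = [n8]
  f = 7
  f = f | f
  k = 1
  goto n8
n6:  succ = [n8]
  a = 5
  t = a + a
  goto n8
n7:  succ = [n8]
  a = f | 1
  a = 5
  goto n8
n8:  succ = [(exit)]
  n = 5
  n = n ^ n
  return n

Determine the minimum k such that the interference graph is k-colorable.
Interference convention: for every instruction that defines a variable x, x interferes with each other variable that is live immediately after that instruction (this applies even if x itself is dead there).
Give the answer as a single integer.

def/use:
  n0: {a,f,k} / ∅
  n1: {k,n} / {k}
  n2: {n} / ∅
  n3: {n} / ∅
  n4: {k,t} / {a,k}
  n5: {f,k} / ∅
  n6: {a,t} / ∅
  n7: {a} / {f}
  n8: {n} / ∅

Live sets:
  live n0: ∅→{a,f,k}
  live n1: {k}→∅
  live n2: ∅→∅
  live n3: {a,f,k}→{a,f,k}
  live n4: {a,f,k}→{f}
  live n5: ∅→∅
  live n6: ∅→∅
  live n7: {f}→∅
  live n8: ∅→∅

Conflict graph:
  a — {f,k,n}
  f — {a,k,n,t}
  k — {a,f,n}
  n — {a,f,k}
  t — {f}

Registers:
  lower bound: {a,f,k,n} mutually conflict ⇒ χ ≥ 4
  4-colouring: r0={f}  r1={a,t}  r2={k}  r3={n}
  χ = 4

Answer: 4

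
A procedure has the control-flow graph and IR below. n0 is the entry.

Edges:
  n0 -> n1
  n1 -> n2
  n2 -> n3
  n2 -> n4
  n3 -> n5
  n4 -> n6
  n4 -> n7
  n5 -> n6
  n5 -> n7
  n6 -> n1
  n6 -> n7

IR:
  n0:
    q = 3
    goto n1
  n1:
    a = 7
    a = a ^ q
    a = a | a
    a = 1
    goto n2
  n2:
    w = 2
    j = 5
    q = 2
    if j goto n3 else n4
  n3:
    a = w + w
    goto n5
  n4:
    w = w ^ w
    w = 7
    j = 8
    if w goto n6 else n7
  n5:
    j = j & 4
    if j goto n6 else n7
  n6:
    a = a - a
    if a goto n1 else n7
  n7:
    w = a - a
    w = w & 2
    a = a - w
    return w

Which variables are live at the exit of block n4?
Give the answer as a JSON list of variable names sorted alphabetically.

Answer: ["a", "q"]

Derivation:
Block summaries:
  n0: def={q} ue=∅
  n1: def={a} ue={q}
  n2: def={j,q,w} ue=∅
  n3: def={a} ue={w}
  n4: def={j,w} ue={w}
  n5: def={j} ue={j}
  n6: def={a} ue={a}
  n7: def={a,w} ue={a}

Live sets:
  n0 li=∅ lo={q}
  n1 li={q} lo={a}
  n2 li={a} lo={a,j,q,w}
  n3 li={j,q,w} lo={a,j,q}
  n4 li={a,q,w} lo={a,q}
  n5 li={a,j,q} lo={a,q}
  n6 li={a,q} lo={a,q}
  n7 li={a} lo=∅

live-out(n4) = ["a", "q"]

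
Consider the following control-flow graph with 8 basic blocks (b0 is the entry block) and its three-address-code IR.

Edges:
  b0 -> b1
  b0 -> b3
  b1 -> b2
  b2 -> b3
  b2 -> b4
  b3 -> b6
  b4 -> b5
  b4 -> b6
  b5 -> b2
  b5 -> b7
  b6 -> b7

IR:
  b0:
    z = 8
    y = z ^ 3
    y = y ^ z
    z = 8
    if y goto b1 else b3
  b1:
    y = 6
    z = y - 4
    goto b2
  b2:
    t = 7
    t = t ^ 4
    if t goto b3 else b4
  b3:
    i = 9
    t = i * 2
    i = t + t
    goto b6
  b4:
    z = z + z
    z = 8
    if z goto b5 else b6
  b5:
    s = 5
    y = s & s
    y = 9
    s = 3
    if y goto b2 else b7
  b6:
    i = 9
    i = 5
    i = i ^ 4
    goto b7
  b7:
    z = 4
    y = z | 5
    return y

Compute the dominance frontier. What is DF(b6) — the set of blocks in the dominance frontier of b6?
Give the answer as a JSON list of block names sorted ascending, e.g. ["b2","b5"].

Answer: ["b7"]

Analysis:
idom tree: b1←b0 b2←b1 b3←b0 b4←b2 b5←b4 b6←b0 b7←b0
Join-block Dom:
  b2: preds {b1,b5}: {b0,b1} ∩ {b0,b1,b2,b4,b5} = {b0,b1}; idom=b1
  b3: preds {b0,b2}: {b0} ∩ {b0,b1,b2} = {b0}; idom=b0
  b6: preds {b3,b4}: {b0,b3} ∩ {b0,b1,b2,b4} = {b0}; idom=b0
  b7: preds {b5,b6}: {b0,b1,b2,b4,b5} ∩ {b0,b6} = {b0}; idom=b0

DF walk-up:
  b2←b1: walk · to b1
  b2←b5: walk b5→b4→b2 to b1
  b3←b0: walk · to b0
  b3←b2: walk b2→b1 to b0
  b6←b3: walk b3 to b0
  b6←b4: walk b4→b2→b1 to b0
  b7←b5: walk b5→b4→b2→b1 to b0
  b7←b6: walk b6 to b0
  b0 → ∅
  b1 → {b3,b6,b7}
  b2 → {b2,b3,b6,b7}
  b3 → {b6}
  b4 → {b2,b6,b7}
  b5 → {b2,b7}
  b6 → {b7}
  b7 → ∅

DF(b6) = ["b7"]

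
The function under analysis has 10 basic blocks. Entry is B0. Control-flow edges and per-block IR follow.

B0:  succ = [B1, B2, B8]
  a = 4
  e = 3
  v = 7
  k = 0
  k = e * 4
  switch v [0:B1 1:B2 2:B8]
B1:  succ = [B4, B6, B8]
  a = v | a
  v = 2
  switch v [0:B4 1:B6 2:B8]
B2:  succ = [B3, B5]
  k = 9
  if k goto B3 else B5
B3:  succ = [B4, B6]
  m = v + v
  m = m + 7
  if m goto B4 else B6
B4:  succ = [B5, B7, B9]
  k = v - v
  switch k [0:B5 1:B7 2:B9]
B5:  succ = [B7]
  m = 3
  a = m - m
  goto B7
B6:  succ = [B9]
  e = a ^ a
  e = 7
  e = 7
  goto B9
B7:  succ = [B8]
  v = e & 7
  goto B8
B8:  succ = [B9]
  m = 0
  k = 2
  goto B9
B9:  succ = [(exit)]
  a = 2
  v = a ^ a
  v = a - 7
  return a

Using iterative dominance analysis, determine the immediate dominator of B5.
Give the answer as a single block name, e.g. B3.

idom tree: B1←B0 B2←B0 B3←B2 B4←B0 B5←B0 B6←B0 B7←B0 B8←B0 B9←B0
Join-block Dom:
  B4: preds {B1,B3}: {B0,B1} ∩ {B0,B2,B3} = {B0}; idom=B0
  B5: preds {B2,B4}: {B0,B2} ∩ {B0,B4} = {B0}; idom=B0
  B6: preds {B1,B3}: {B0,B1} ∩ {B0,B2,B3} = {B0}; idom=B0
  B7: preds {B4,B5}: {B0,B4} ∩ {B0,B5} = {B0}; idom=B0
  B8: preds {B0,B1,B7}: {B0} ∩ {B0,B1} ∩ {B0,B7} = {B0}; idom=B0
  B9: preds {B4,B6,B8}: {B0,B4} ∩ {B0,B6} ∩ {B0,B8} = {B0}; idom=B0

idom(B5) = B0

Answer: B0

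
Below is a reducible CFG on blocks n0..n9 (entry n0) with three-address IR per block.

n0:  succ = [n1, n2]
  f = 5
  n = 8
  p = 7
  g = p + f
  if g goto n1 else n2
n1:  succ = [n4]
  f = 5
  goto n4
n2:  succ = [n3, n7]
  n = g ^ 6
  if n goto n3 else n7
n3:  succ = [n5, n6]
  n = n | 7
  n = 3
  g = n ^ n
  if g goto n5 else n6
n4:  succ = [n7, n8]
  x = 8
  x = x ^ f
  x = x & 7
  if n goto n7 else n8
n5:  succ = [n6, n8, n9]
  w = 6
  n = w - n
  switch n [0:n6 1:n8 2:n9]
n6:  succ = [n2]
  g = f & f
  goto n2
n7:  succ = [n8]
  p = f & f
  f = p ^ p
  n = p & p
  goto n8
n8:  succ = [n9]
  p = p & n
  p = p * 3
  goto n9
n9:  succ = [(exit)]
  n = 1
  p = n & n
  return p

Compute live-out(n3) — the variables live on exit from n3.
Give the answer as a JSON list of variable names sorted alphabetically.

Answer: ["f", "n", "p"]

Analysis:
def/use:
  n0: def={f,g,n,p} ue=∅
  n1: def={f} ue=∅
  n2: def={n} ue={g}
  n3: def={g,n} ue={n}
  n4: def={x} ue={f,n}
  n5: def={n,w} ue={n}
  n6: def={g} ue={f}
  n7: def={f,n,p} ue={f}
  n8: def={p} ue={n,p}
  n9: def={n,p} ue=∅

Backward fixpoint:
  n0: in=∅ out={f,g,n,p}
  n1: in={n,p} out={f,n,p}
  n2: in={f,g,p} out={f,n,p}
  n3: in={f,n,p} out={f,n,p}
  n4: in={f,n,p} out={f,n,p}
  n5: in={f,n,p} out={f,n,p}
  n6: in={f,p} out={f,g,p}
  n7: in={f} out={n,p}
  n8: in={n,p} out=∅
  n9: in=∅ out=∅

live-out(n3) = ["f", "n", "p"]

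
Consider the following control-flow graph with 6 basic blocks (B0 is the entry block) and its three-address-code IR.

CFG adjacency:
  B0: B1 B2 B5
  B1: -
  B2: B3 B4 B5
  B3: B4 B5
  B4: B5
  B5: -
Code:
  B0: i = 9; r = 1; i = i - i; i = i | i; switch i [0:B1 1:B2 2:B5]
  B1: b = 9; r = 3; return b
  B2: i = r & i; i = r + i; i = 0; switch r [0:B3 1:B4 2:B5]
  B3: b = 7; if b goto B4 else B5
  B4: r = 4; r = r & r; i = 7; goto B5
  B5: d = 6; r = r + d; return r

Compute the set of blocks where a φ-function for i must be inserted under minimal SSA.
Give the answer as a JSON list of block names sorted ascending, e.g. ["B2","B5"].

Answer: ["B5"]

Analysis:
idom tree: B1←B0 B2←B0 B3←B2 B4←B2 B5←B0
Join-block Dom:
  B4: preds {B2,B3}: {B0,B2} ∩ {B0,B2,B3} = {B0,B2}; idom=B2
  B5: preds {B0,B2,B3,B4}: {B0} ∩ {B0,B2} ∩ {B0,B2,B3} ∩ {B0,B2,B4} = {B0}; idom=B0

DF derivation:
  B4←B2: walk · to B2
  B4←B3: walk B3 to B2
  B5←B0: walk · to B0
  B5←B2: walk B2 to B0
  B5←B3: walk B3→B2 to B0
  B5←B4: walk B4→B2 to B0
  DF(B0)=∅
  DF(B1)=∅
  DF(B2)={B5}
  DF(B3)={B4,B5}
  DF(B4)={B5}
  DF(B5)=∅

φ for i: defs {B0,B2,B4}
  DF⁺ = {B5}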